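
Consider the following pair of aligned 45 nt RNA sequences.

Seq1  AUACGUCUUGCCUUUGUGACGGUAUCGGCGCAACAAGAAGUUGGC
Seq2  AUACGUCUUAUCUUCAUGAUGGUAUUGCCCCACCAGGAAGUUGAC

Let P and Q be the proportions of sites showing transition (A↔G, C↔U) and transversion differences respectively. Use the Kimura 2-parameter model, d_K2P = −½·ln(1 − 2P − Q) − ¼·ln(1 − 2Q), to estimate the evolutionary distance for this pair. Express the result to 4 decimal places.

0.3101

Differing sites — 10:G/A (Ti); 11:C/U (Ti); 15:U/C (Ti); 16:G/A (Ti); 20:C/U (Ti); 26:C/U (Ti); 28:G/C (Tv); 30:G/C (Tv); 33:A/C (Tv); 36:A/G (Ti); 44:G/A (Ti).
Of the 11 differences, 8 transitions and 3 transversions over 45 sites: P = 8/45 = 0.177778, Q = 3/45 = 0.066667.
d = −0.5·ln(0.577777) − 0.25·ln(0.866666) = −0.5·(-0.548567) − 0.25·(-0.143102) = 0.3101.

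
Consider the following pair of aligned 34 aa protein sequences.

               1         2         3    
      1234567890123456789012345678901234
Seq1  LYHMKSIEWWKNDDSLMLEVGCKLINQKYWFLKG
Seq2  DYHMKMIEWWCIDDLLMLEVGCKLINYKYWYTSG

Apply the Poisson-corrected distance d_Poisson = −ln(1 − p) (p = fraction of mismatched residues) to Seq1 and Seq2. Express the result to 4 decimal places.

Differing sites — 1:L/D; 6:S/M; 11:K/C; 12:N/I; 15:S/L; 27:Q/Y; 31:F/Y; 32:L/T; 33:K/S.
p = 9/34 = 0.264706.
d = −ln(1 − 0.264706) = −ln(0.735294) = 0.3075.

0.3075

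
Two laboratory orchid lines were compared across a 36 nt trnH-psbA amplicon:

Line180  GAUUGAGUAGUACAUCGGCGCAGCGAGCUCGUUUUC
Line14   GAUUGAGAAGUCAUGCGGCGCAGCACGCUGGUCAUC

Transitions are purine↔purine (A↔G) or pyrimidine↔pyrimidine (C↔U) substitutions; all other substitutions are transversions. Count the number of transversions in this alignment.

8

Differing sites — 8:U/A (Tv); 12:A/C (Tv); 13:C/A (Tv); 14:A/U (Tv); 15:U/G (Tv); 25:G/A (Ti); 26:A/C (Tv); 30:C/G (Tv); 33:U/C (Ti); 34:U/A (Tv).
Of the 10 differences, 2 transitions and 8 transversions, so the answer is 8.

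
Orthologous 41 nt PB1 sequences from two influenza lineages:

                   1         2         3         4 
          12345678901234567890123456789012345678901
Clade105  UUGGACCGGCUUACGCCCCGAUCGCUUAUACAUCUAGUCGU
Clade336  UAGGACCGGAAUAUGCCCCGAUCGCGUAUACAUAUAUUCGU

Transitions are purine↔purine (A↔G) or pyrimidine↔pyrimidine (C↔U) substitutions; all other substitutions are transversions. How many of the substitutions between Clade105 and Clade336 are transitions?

1

The sequences differ at positions 2 (U/A, transversion), 10 (C/A, transversion), 11 (U/A, transversion), 14 (C/U, transition), 26 (U/G, transversion), 34 (C/A, transversion), 37 (G/U, transversion).
Of the 7 differences, 1 transition and 6 transversions, so the answer is 1.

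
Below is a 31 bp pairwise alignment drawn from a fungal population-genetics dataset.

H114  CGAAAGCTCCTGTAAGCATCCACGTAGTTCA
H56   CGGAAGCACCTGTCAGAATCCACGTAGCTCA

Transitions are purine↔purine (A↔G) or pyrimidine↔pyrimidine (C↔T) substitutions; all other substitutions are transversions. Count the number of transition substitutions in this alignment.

The sequences differ at positions 3 (A/G, transition), 8 (T/A, transversion), 14 (A/C, transversion), 17 (C/A, transversion), 28 (T/C, transition).
Of the 5 differences, 2 transitions and 3 transversions, so the answer is 2.

2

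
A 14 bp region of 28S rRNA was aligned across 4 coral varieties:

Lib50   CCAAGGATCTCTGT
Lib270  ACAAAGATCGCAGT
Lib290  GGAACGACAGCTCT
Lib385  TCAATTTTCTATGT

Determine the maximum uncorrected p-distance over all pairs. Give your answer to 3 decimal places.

Pairwise Hamming distances:
  Lib50 vs Lib270: 4
  Lib50 vs Lib290: 7
  Lib50 vs Lib385: 5
  Lib270 vs Lib290: 7
  Lib270 vs Lib385: 7
  Lib290 vs Lib385: 10
The largest is 10 mismatches, between Lib290 and Lib385; p = 10/14 = 0.714.

0.714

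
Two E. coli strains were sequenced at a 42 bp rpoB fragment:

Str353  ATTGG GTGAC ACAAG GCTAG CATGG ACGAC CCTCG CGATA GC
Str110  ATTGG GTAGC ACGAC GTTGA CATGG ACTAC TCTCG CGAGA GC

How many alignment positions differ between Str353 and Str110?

The sequences differ at positions 8 (G/A), 9 (A/G), 13 (A/G), 15 (G/C), 17 (C/T), 19 (A/G), 20 (G/A), 28 (G/T), 31 (C/T), 39 (T/G).
That gives 10 mismatches out of 42 aligned sites, so the Hamming distance is 10.

10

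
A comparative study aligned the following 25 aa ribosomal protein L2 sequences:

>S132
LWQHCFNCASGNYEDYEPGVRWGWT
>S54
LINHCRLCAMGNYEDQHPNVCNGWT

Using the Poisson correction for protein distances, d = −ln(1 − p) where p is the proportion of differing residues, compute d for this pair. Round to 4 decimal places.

0.5108

The sequences differ at positions 2 (W/I), 3 (Q/N), 6 (F/R), 7 (N/L), 10 (S/M), 16 (Y/Q), 17 (E/H), 19 (G/N), 21 (R/C), 22 (W/N).
p = 10/25 = 0.400000.
d = −ln(1 − 0.400000) = −ln(0.600000) = 0.5108.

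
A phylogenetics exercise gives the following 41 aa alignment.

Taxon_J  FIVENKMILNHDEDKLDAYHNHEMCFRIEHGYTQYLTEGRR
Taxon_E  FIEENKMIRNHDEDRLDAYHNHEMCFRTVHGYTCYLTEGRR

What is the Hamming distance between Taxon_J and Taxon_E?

6

The sequences differ at positions 3 (V/E), 9 (L/R), 15 (K/R), 28 (I/T), 29 (E/V), 34 (Q/C).
That gives 6 mismatches out of 41 aligned sites, so the Hamming distance is 6.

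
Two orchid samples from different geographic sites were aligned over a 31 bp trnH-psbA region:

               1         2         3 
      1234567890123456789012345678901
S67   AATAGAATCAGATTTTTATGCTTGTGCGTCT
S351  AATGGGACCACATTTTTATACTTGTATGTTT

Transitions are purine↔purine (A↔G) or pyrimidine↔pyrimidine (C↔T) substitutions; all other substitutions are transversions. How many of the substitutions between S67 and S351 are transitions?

7

The sequences differ at positions 4 (A/G, transition), 6 (A/G, transition), 8 (T/C, transition), 11 (G/C, transversion), 20 (G/A, transition), 26 (G/A, transition), 27 (C/T, transition), 30 (C/T, transition).
Of the 8 differences, 7 transitions and 1 transversion, so the answer is 7.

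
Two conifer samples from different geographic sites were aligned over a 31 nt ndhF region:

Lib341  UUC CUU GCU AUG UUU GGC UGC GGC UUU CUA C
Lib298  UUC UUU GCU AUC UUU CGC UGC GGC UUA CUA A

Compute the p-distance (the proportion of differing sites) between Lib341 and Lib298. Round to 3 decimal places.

The sequences differ at positions 4 (C/U), 12 (G/C), 16 (G/C), 27 (U/A), 31 (C/A).
There are 5 differences over 31 sites, so p = 5/31 = 0.161.

0.161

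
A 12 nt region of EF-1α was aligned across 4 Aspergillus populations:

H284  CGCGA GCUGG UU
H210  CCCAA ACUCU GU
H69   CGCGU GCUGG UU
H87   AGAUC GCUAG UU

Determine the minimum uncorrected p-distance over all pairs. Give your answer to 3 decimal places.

0.083

Pairwise Hamming distances:
  H284 vs H210: 6
  H284 vs H69: 1
  H284 vs H87: 5
  H210 vs H69: 7
  H210 vs H87: 9
  H69 vs H87: 5
The smallest is 1 mismatch, between H284 and H69; p = 1/12 = 0.083.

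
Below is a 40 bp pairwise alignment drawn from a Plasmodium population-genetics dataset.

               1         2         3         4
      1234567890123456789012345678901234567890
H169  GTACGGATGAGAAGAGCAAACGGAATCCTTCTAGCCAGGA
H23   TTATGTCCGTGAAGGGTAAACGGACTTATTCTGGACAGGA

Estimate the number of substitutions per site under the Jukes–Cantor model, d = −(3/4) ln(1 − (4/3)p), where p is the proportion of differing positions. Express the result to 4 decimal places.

Mismatches occur at site 1 (G/T), site 4 (C/T), site 6 (G/T), site 7 (A/C), site 8 (T/C), site 10 (A/T), site 15 (A/G), site 17 (C/T), site 25 (A/C), site 27 (C/T), site 28 (C/A), site 33 (A/G), site 35 (C/A).
p = 13/40 = 0.325000.
d = −0.75 · ln(1 − (4/3)·0.325000) = −0.75 · ln(0.566667) = −0.75 · (-0.567983) = 0.4260.

0.4260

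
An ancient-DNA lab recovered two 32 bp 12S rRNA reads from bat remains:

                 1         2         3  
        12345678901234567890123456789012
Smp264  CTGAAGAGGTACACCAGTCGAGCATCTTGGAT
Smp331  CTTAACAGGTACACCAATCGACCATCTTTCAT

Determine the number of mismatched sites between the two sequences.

6

The sequences differ at positions 3 (G/T), 6 (G/C), 17 (G/A), 22 (G/C), 29 (G/T), 30 (G/C).
That gives 6 mismatches out of 32 aligned sites, so the Hamming distance is 6.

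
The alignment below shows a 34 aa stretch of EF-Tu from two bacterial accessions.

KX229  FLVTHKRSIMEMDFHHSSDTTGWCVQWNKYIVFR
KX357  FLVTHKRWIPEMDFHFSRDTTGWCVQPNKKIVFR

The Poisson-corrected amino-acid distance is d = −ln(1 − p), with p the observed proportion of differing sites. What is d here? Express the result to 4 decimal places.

The sequences differ at positions 8 (S/W), 10 (M/P), 16 (H/F), 18 (S/R), 27 (W/P), 30 (Y/K).
p = 6/34 = 0.176471.
d = −ln(1 − 0.176471) = −ln(0.823529) = 0.1942.

0.1942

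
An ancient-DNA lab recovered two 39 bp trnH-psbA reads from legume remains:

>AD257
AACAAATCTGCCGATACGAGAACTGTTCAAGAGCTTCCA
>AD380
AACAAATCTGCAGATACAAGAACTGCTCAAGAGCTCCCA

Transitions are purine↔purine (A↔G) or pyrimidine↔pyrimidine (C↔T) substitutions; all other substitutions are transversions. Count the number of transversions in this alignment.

1

Differing sites — 12:C/A (Tv); 18:G/A (Ti); 26:T/C (Ti); 36:T/C (Ti).
Of the 4 differences, 3 transitions and 1 transversion, so the answer is 1.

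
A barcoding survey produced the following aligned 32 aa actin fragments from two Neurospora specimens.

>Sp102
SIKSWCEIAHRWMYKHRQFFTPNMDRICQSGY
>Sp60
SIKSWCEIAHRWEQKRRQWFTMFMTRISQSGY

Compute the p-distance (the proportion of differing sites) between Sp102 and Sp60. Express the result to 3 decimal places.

0.250

The sequences differ at positions 13 (M/E), 14 (Y/Q), 16 (H/R), 19 (F/W), 22 (P/M), 23 (N/F), 25 (D/T), 28 (C/S).
There are 8 differences over 32 sites, so p = 8/32 = 0.250.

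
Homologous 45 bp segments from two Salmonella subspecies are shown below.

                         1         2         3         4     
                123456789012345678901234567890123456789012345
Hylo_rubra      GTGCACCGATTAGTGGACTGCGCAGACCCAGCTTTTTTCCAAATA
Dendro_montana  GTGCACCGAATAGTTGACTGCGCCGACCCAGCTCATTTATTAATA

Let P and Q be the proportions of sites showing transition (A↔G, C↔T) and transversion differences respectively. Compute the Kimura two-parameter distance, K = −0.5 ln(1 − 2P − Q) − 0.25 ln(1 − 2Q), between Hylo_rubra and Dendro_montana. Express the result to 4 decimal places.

Mismatches occur at site 10 (T↔A, transversion), site 15 (G↔T, transversion), site 24 (A↔C, transversion), site 34 (T↔C, transition), site 35 (T↔A, transversion), site 39 (C↔A, transversion), site 40 (C↔T, transition), site 41 (A↔T, transversion).
Of the 8 differences, 2 transitions and 6 transversions over 45 sites: P = 2/45 = 0.044444, Q = 6/45 = 0.133333.
d = −0.5·ln(0.777779) − 0.25·ln(0.733334) = −0.5·(-0.251313) − 0.25·(-0.310154) = 0.2032.

0.2032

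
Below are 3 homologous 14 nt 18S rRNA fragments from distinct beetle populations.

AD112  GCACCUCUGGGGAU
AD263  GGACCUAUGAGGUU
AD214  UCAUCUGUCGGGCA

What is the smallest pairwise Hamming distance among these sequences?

4

Pairwise Hamming distances:
  AD112 vs AD263: 4
  AD112 vs AD214: 6
  AD263 vs AD214: 8
The smallest is 4, between AD112 and AD263.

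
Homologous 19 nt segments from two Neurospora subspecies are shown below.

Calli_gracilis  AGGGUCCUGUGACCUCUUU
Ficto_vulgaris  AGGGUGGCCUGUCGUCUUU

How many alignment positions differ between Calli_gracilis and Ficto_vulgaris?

6

Differing sites — 6:C/G; 7:C/G; 8:U/C; 9:G/C; 12:A/U; 14:C/G.
That gives 6 mismatches out of 19 aligned sites, so the Hamming distance is 6.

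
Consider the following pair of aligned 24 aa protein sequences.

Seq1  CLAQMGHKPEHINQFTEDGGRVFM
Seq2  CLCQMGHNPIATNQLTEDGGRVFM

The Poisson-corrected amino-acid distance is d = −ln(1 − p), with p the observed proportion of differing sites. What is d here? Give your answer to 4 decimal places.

The sequences differ at positions 3 (A/C), 8 (K/N), 10 (E/I), 11 (H/A), 12 (I/T), 15 (F/L).
p = 6/24 = 0.250000.
d = −ln(1 − 0.250000) = −ln(0.750000) = 0.2877.

0.2877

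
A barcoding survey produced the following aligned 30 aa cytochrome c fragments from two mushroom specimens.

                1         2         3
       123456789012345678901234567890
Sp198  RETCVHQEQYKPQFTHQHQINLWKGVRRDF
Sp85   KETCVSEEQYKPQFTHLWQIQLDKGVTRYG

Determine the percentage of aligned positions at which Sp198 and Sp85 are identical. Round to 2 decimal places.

66.67%

Mismatches occur at site 1 (R/K), site 6 (H/S), site 7 (Q/E), site 17 (Q/L), site 18 (H/W), site 21 (N/Q), site 23 (W/D), site 27 (R/T), site 29 (D/Y), site 30 (F/G).
20 of the 30 sites match, so the percent identity is 20/30 × 100 = 66.67%.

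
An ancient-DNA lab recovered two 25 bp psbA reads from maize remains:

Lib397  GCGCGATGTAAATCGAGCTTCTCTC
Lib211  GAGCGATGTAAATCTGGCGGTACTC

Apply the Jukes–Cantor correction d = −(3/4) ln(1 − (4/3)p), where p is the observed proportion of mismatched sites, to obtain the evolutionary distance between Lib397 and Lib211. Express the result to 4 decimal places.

0.3505

The sequences differ at positions 2 (C/A), 15 (G/T), 16 (A/G), 19 (T/G), 20 (T/G), 21 (C/T), 22 (T/A).
p = 7/25 = 0.280000.
d = −0.75 · ln(1 − (4/3)·0.280000) = −0.75 · ln(0.626667) = −0.75 · (-0.467340) = 0.3505.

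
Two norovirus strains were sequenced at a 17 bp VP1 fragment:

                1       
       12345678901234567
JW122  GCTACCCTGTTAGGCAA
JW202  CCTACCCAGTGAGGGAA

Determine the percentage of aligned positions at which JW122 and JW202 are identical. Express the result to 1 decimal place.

The sequences differ at positions 1 (G/C), 8 (T/A), 11 (T/G), 15 (C/G).
13 of the 17 sites match, so the percent identity is 13/17 × 100 = 76.5%.

76.5%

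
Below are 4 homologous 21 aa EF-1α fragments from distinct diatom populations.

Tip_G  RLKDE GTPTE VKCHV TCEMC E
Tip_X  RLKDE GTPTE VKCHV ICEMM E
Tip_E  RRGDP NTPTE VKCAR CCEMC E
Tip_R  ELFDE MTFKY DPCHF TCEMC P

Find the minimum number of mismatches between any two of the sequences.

2

Pairwise Hamming distances:
  Tip_G vs Tip_X: 2
  Tip_G vs Tip_E: 7
  Tip_G vs Tip_R: 10
  Tip_X vs Tip_E: 8
  Tip_X vs Tip_R: 12
  Tip_E vs Tip_R: 14
The smallest is 2, between Tip_G and Tip_X.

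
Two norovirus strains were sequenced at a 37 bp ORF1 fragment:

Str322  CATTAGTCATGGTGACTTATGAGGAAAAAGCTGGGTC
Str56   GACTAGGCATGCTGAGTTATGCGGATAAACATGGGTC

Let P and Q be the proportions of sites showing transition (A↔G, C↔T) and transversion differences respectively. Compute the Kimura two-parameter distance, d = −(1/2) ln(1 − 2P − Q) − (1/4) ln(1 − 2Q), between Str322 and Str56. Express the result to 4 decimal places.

0.2991

Differing sites — 1:C/G (Tv); 3:T/C (Ti); 7:T/G (Tv); 12:G/C (Tv); 16:C/G (Tv); 22:A/C (Tv); 26:A/T (Tv); 30:G/C (Tv); 31:C/A (Tv).
Of the 9 differences, 1 transition and 8 transversions over 37 sites: P = 1/37 = 0.027027, Q = 8/37 = 0.216216.
d = −0.5·ln(0.729730) − 0.25·ln(0.567568) = −0.5·(-0.315081) − 0.25·(-0.566395) = 0.2991.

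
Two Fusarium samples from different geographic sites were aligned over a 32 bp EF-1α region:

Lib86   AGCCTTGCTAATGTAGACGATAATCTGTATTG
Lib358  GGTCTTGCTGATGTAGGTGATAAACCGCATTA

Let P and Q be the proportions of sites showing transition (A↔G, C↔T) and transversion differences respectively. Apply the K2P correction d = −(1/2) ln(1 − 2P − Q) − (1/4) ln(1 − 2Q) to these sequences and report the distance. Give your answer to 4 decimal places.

Mismatches occur at site 1 (A/G, transition), site 3 (C/T, transition), site 10 (A/G, transition), site 17 (A/G, transition), site 18 (C/T, transition), site 24 (T/A, transversion), site 26 (T/C, transition), site 28 (T/C, transition), site 32 (G/A, transition).
Of the 9 differences, 8 transitions and 1 transversion over 32 sites: P = 8/32 = 0.250000, Q = 1/32 = 0.031250.
d = −0.5·ln(0.468750) − 0.25·ln(0.937500) = −0.5·(-0.757686) − 0.25·(-0.064539) = 0.3950.

0.3950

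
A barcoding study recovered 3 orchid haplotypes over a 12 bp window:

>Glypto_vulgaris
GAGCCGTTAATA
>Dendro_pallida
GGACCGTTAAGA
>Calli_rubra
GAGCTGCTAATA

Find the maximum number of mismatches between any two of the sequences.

Pairwise Hamming distances:
  Glypto_vulgaris vs Dendro_pallida: 3
  Glypto_vulgaris vs Calli_rubra: 2
  Dendro_pallida vs Calli_rubra: 5
The largest is 5, between Dendro_pallida and Calli_rubra.

5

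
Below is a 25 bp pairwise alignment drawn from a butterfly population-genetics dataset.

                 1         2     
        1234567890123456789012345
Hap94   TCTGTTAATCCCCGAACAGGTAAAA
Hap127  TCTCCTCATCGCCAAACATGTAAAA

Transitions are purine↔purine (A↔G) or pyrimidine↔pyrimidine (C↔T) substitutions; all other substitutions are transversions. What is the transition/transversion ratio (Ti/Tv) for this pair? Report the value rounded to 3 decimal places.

0.500

Mismatches occur at site 4 (G/C, transversion), site 5 (T/C, transition), site 7 (A/C, transversion), site 11 (C/G, transversion), site 14 (G/A, transition), site 19 (G/T, transversion).
Of the 6 differences, 2 transitions and 4 transversions, so Ti/Tv = 2/4 = 0.500.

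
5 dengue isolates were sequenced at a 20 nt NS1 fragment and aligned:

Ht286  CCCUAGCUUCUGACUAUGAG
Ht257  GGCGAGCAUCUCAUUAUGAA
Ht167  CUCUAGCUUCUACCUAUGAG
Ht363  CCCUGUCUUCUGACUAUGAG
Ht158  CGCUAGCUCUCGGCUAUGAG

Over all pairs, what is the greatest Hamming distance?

Pairwise Hamming distances:
  Ht286 vs Ht257: 7
  Ht286 vs Ht167: 3
  Ht286 vs Ht363: 2
  Ht286 vs Ht158: 5
  Ht257 vs Ht167: 8
  Ht257 vs Ht363: 9
  Ht257 vs Ht158: 10
  Ht167 vs Ht363: 5
  Ht167 vs Ht158: 6
  Ht363 vs Ht158: 7
The largest is 10, between Ht257 and Ht158.

10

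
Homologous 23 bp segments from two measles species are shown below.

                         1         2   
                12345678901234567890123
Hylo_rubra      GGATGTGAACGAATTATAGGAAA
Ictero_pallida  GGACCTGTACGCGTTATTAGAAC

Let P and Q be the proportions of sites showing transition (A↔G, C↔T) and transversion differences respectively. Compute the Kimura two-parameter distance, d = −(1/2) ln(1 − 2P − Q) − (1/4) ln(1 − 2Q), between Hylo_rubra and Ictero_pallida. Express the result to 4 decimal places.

Mismatches occur at site 4 (T↔C, transition), site 5 (G↔C, transversion), site 8 (A↔T, transversion), site 12 (A↔C, transversion), site 13 (A↔G, transition), site 18 (A↔T, transversion), site 19 (G↔A, transition), site 23 (A↔C, transversion).
Of the 8 differences, 3 transitions and 5 transversions over 23 sites: P = 3/23 = 0.130435, Q = 5/23 = 0.217391.
d = −0.5·ln(0.521739) − 0.25·ln(0.565218) = −0.5·(-0.650588) − 0.25·(-0.570544) = 0.4679.

0.4679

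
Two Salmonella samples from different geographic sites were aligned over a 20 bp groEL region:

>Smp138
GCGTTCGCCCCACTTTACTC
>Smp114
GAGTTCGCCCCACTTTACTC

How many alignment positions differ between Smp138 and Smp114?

The sequences differ at position 2 (C/A).
That gives 1 mismatch out of 20 aligned sites, so the Hamming distance is 1.

1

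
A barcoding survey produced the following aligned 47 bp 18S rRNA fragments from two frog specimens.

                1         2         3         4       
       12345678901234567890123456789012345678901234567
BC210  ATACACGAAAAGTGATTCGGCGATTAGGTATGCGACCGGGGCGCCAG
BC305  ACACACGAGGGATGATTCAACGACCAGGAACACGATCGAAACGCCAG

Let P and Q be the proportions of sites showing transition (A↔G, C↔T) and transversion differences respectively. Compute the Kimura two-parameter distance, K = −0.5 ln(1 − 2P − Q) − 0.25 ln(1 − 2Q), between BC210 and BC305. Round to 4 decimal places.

0.5497

Mismatches occur at site 2 (T/C, transition), site 9 (A/G, transition), site 10 (A/G, transition), site 11 (A/G, transition), site 12 (G/A, transition), site 19 (G/A, transition), site 20 (G/A, transition), site 24 (T/C, transition), site 25 (T/C, transition), site 29 (T/A, transversion), site 31 (T/C, transition), site 32 (G/A, transition), site 36 (C/T, transition), site 39 (G/A, transition), site 40 (G/A, transition), site 41 (G/A, transition).
Of the 16 differences, 15 transitions and 1 transversion over 47 sites: P = 15/47 = 0.319149, Q = 1/47 = 0.021277.
d = −0.5·ln(0.340425) − 0.25·ln(0.957446) = −0.5·(-1.077560) − 0.25·(-0.043486) = 0.5497.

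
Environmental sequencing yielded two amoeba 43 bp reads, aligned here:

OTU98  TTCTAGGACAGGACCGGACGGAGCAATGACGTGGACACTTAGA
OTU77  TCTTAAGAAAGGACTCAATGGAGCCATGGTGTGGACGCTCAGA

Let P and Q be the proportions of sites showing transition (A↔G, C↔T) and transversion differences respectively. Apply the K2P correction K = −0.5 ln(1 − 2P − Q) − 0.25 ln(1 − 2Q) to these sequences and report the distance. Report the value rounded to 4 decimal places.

0.4203

The sequences differ at positions 2 (T/C, transition), 3 (C/T, transition), 6 (G/A, transition), 9 (C/A, transversion), 15 (C/T, transition), 16 (G/C, transversion), 17 (G/A, transition), 19 (C/T, transition), 25 (A/C, transversion), 29 (A/G, transition), 30 (C/T, transition), 37 (A/G, transition), 40 (T/C, transition).
Of the 13 differences, 10 transitions and 3 transversions over 43 sites: P = 10/43 = 0.232558, Q = 3/43 = 0.069767.
d = −0.5·ln(0.465117) − 0.25·ln(0.860466) = −0.5·(-0.765466) − 0.25·(-0.150281) = 0.4203.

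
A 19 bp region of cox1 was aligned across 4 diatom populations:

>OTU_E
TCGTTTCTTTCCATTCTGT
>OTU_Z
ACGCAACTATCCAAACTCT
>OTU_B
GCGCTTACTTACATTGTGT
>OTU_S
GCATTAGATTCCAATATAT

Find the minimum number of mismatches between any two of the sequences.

Pairwise Hamming distances:
  OTU_E vs OTU_Z: 8
  OTU_E vs OTU_B: 6
  OTU_E vs OTU_S: 8
  OTU_Z vs OTU_B: 11
  OTU_Z vs OTU_S: 10
  OTU_B vs OTU_S: 9
The smallest is 6, between OTU_E and OTU_B.

6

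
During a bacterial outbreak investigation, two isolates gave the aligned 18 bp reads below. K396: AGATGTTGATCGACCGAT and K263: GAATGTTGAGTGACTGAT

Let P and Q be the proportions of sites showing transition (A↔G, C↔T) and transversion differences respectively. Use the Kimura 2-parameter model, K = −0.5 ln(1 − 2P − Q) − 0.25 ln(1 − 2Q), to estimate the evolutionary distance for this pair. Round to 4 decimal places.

Differing sites — 1:A/G (Ti); 2:G/A (Ti); 10:T/G (Tv); 11:C/T (Ti); 15:C/T (Ti).
Of the 5 differences, 4 transitions and 1 transversion over 18 sites: P = 4/18 = 0.222222, Q = 1/18 = 0.055556.
d = −0.5·ln(0.500000) − 0.25·ln(0.888888) = −0.5·(-0.693147) − 0.25·(-0.117784) = 0.3760.

0.3760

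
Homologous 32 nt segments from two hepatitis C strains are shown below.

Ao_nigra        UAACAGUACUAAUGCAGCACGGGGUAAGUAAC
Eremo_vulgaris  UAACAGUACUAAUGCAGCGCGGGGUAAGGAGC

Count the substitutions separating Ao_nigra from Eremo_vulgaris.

3

Mismatches occur at site 19 (A/G), site 29 (U/G), site 31 (A/G).
That gives 3 mismatches out of 32 aligned sites, so the Hamming distance is 3.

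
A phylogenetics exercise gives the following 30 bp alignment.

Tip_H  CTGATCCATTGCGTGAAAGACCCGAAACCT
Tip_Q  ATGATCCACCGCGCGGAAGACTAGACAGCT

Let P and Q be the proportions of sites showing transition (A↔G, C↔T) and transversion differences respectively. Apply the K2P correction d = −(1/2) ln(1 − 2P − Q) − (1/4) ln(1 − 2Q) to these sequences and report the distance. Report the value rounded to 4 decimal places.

0.3918

Differing sites — 1:C/A (Tv); 9:T/C (Ti); 10:T/C (Ti); 14:T/C (Ti); 16:A/G (Ti); 22:C/T (Ti); 23:C/A (Tv); 26:A/C (Tv); 28:C/G (Tv).
Of the 9 differences, 5 transitions and 4 transversions over 30 sites: P = 5/30 = 0.166667, Q = 4/30 = 0.133333.
d = −0.5·ln(0.533333) − 0.25·ln(0.733334) = −0.5·(-0.628609) − 0.25·(-0.310154) = 0.3918.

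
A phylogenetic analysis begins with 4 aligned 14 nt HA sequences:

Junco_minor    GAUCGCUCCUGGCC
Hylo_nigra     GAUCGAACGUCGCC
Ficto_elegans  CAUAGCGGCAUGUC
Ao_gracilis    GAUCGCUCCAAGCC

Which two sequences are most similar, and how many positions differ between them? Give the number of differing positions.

Pairwise Hamming distances:
  Junco_minor vs Hylo_nigra: 4
  Junco_minor vs Ficto_elegans: 7
  Junco_minor vs Ao_gracilis: 2
  Hylo_nigra vs Ficto_elegans: 9
  Hylo_nigra vs Ao_gracilis: 5
  Ficto_elegans vs Ao_gracilis: 6
The smallest is 2, between Junco_minor and Ao_gracilis.

2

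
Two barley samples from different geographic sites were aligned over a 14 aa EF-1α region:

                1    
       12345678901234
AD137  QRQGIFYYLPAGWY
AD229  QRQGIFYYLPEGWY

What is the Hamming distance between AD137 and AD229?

A single mismatch occurs at site 11 (A/E).
That gives 1 mismatch out of 14 aligned sites, so the Hamming distance is 1.

1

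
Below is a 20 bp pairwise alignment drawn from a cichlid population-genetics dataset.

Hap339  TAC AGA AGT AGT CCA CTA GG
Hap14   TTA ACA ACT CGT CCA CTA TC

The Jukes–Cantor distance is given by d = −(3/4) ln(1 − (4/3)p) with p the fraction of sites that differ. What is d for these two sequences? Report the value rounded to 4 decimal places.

The sequences differ at positions 2 (A/T), 3 (C/A), 5 (G/C), 8 (G/C), 10 (A/C), 19 (G/T), 20 (G/C).
p = 7/20 = 0.350000.
d = −0.75 · ln(1 − (4/3)·0.350000) = −0.75 · ln(0.533333) = −0.75 · (-0.628609) = 0.4715.

0.4715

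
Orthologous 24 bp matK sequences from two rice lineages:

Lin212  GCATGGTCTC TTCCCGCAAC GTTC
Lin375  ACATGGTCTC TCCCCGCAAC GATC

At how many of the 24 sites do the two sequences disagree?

3

The sequences differ at positions 1 (G/A), 12 (T/C), 22 (T/A).
That gives 3 mismatches out of 24 aligned sites, so the Hamming distance is 3.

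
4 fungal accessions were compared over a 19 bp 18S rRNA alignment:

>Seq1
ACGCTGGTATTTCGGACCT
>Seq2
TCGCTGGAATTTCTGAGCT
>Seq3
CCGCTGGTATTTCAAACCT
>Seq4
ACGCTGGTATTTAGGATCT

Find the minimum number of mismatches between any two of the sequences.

Pairwise Hamming distances:
  Seq1 vs Seq2: 4
  Seq1 vs Seq3: 3
  Seq1 vs Seq4: 2
  Seq2 vs Seq3: 5
  Seq2 vs Seq4: 5
  Seq3 vs Seq4: 5
The smallest is 2, between Seq1 and Seq4.

2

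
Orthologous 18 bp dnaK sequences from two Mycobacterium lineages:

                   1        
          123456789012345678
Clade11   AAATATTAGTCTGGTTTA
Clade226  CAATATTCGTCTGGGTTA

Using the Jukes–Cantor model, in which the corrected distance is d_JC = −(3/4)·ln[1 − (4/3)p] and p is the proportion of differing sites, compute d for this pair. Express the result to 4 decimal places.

0.1885

Mismatches occur at site 1 (A↔C), site 8 (A↔C), site 15 (T↔G).
p = 3/18 = 0.166667.
d = −0.75 · ln(1 − (4/3)·0.166667) = −0.75 · ln(0.777777) = −0.75 · (-0.251315) = 0.1885.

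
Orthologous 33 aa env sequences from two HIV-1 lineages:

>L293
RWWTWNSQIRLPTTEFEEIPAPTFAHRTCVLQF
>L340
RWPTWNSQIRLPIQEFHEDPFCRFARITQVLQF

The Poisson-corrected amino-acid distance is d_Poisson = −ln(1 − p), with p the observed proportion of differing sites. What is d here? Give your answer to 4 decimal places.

0.4055

Mismatches occur at site 3 (W→P), site 13 (T→I), site 14 (T→Q), site 17 (E→H), site 19 (I→D), site 21 (A→F), site 22 (P→C), site 23 (T→R), site 26 (H→R), site 27 (R→I), site 29 (C→Q).
p = 11/33 = 0.333333.
d = −ln(1 − 0.333333) = −ln(0.666667) = 0.4055.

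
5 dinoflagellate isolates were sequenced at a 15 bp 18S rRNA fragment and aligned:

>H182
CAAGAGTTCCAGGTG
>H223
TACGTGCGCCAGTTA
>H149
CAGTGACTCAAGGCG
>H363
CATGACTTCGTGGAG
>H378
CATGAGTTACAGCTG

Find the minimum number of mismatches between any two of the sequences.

Pairwise Hamming distances:
  H182 vs H223: 7
  H182 vs H149: 7
  H182 vs H363: 5
  H182 vs H378: 3
  H223 vs H149: 10
  H223 vs H363: 11
  H223 vs H378: 8
  H149 vs H363: 8
  H149 vs H378: 9
  H363 vs H378: 6
The smallest is 3, between H182 and H378.

3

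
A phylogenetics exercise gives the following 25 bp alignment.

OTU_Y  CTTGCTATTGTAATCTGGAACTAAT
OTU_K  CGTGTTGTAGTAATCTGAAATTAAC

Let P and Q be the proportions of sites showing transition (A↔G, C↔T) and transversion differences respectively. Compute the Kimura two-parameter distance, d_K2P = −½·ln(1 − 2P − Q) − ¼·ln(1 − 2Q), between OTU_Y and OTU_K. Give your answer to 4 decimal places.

Differing sites — 2:T/G (Tv); 5:C/T (Ti); 7:A/G (Ti); 9:T/A (Tv); 18:G/A (Ti); 21:C/T (Ti); 25:T/C (Ti).
Of the 7 differences, 5 transitions and 2 transversions over 25 sites: P = 5/25 = 0.200000, Q = 2/25 = 0.080000.
d = −0.5·ln(0.520000) − 0.25·ln(0.840000) = −0.5·(-0.653926) − 0.25·(-0.174353) = 0.3706.

0.3706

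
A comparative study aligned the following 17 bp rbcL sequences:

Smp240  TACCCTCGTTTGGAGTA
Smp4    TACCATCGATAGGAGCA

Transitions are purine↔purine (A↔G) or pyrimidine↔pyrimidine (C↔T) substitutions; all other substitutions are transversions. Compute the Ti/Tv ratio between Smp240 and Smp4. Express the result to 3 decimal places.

The sequences differ at positions 5 (C/A, transversion), 9 (T/A, transversion), 11 (T/A, transversion), 16 (T/C, transition).
Of the 4 differences, 1 transition and 3 transversions, so Ti/Tv = 1/3 = 0.333.

0.333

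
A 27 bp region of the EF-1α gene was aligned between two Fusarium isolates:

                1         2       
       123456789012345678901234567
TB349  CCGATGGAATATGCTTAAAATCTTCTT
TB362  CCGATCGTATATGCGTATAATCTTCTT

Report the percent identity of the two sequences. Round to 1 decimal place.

85.2%

The sequences differ at positions 6 (G/C), 8 (A/T), 15 (T/G), 18 (A/T).
23 of the 27 sites match, so the percent identity is 23/27 × 100 = 85.2%.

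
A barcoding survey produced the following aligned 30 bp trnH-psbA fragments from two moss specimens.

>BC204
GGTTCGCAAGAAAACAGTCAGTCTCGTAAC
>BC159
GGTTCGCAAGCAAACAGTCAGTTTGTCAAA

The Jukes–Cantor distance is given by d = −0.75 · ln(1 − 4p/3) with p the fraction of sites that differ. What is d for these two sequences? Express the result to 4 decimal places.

The sequences differ at positions 11 (A/C), 23 (C/T), 25 (C/G), 26 (G/T), 27 (T/C), 30 (C/A).
p = 6/30 = 0.200000.
d = −0.75 · ln(1 − (4/3)·0.200000) = −0.75 · ln(0.733333) = −0.75 · (-0.310155) = 0.2326.

0.2326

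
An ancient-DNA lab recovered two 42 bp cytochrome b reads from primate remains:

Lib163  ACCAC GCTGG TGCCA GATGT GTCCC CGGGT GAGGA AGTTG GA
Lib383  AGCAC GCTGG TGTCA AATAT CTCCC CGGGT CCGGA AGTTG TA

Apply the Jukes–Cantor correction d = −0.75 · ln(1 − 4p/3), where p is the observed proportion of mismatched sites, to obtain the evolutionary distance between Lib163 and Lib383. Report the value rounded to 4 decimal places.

Differing sites — 2:C/G; 13:C/T; 16:G/A; 19:G/A; 21:G/C; 31:G/C; 32:A/C; 41:G/T.
p = 8/42 = 0.190476.
d = −0.75 · ln(1 − (4/3)·0.190476) = −0.75 · ln(0.746032) = −0.75 · (-0.292987) = 0.2197.

0.2197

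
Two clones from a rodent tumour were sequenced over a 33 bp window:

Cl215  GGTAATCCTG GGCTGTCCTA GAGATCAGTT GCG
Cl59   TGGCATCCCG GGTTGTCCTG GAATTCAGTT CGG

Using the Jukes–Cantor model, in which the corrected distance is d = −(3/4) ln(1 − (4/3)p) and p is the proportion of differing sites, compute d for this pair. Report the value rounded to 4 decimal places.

0.3882

Differing sites — 1:G/T; 3:T/G; 4:A/C; 9:T/C; 13:C/T; 20:A/G; 23:G/A; 24:A/T; 31:G/C; 32:C/G.
p = 10/33 = 0.303030.
d = −0.75 · ln(1 − (4/3)·0.303030) = −0.75 · ln(0.595960) = −0.75 · (-0.517582) = 0.3882.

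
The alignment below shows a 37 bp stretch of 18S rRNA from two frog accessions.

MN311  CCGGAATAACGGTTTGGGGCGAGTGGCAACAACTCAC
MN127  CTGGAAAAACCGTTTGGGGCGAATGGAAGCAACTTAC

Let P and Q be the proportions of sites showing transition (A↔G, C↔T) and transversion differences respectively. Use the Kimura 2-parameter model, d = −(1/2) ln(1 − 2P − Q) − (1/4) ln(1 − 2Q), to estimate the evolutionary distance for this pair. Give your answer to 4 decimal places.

0.2206

The sequences differ at positions 2 (C/T, transition), 7 (T/A, transversion), 11 (G/C, transversion), 23 (G/A, transition), 27 (C/A, transversion), 29 (A/G, transition), 35 (C/T, transition).
Of the 7 differences, 4 transitions and 3 transversions over 37 sites: P = 4/37 = 0.108108, Q = 3/37 = 0.081081.
d = −0.5·ln(0.702703) − 0.25·ln(0.837838) = −0.5·(-0.352821) − 0.25·(-0.176931) = 0.2206.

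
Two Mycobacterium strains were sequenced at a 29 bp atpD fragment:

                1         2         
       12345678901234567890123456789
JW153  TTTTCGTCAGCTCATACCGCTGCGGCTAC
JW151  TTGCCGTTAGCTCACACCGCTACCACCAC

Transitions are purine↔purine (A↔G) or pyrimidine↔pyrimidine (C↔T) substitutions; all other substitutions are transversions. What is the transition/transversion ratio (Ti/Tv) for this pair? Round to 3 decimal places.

Mismatches occur at site 3 (T→G, transversion), site 4 (T→C, transition), site 8 (C→T, transition), site 15 (T→C, transition), site 22 (G→A, transition), site 24 (G→C, transversion), site 25 (G→A, transition), site 27 (T→C, transition).
Of the 8 differences, 6 transitions and 2 transversions, so Ti/Tv = 6/2 = 3.000.

3.000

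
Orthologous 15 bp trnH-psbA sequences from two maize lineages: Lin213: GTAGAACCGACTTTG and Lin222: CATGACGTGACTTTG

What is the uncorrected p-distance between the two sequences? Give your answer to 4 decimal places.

Mismatches occur at site 1 (G↔C), site 2 (T↔A), site 3 (A↔T), site 6 (A↔C), site 7 (C↔G), site 8 (C↔T).
There are 6 differences over 15 sites, so p = 6/15 = 0.4000.

0.4000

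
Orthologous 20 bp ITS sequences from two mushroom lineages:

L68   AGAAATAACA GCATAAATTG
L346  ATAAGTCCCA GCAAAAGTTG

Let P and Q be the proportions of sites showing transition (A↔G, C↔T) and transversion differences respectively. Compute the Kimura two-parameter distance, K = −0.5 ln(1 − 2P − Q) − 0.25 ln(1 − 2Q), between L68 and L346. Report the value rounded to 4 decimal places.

0.3831

Mismatches occur at site 2 (G/T, transversion), site 5 (A/G, transition), site 7 (A/C, transversion), site 8 (A/C, transversion), site 14 (T/A, transversion), site 17 (A/G, transition).
Of the 6 differences, 2 transitions and 4 transversions over 20 sites: P = 2/20 = 0.100000, Q = 4/20 = 0.200000.
d = −0.5·ln(0.600000) − 0.25·ln(0.600000) = −0.5·(-0.510826) − 0.25·(-0.510826) = 0.3831.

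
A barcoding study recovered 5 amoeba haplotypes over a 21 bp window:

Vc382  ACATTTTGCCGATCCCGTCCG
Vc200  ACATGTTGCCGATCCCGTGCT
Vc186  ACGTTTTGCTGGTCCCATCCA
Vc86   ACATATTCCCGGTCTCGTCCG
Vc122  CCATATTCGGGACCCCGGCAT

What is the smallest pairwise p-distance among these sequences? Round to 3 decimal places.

Pairwise Hamming distances:
  Vc382 vs Vc200: 3
  Vc382 vs Vc186: 5
  Vc382 vs Vc86: 4
  Vc382 vs Vc122: 9
  Vc200 vs Vc186: 7
  Vc200 vs Vc86: 6
  Vc200 vs Vc122: 9
  Vc186 vs Vc86: 7
  Vc186 vs Vc122: 12
  Vc86 vs Vc122: 9
The smallest is 3 mismatches, between Vc382 and Vc200; p = 3/21 = 0.143.

0.143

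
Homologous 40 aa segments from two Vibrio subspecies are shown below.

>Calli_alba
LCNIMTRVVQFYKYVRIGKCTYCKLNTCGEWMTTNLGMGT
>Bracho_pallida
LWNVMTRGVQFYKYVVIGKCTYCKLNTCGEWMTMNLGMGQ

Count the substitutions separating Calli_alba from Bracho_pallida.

6

The sequences differ at positions 2 (C/W), 4 (I/V), 8 (V/G), 16 (R/V), 34 (T/M), 40 (T/Q).
That gives 6 mismatches out of 40 aligned sites, so the Hamming distance is 6.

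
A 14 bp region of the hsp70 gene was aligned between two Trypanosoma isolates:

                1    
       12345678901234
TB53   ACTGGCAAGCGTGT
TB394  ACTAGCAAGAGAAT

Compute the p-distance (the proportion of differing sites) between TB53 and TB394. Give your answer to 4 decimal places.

Mismatches occur at site 4 (G→A), site 10 (C→A), site 12 (T→A), site 13 (G→A).
There are 4 differences over 14 sites, so p = 4/14 = 0.2857.

0.2857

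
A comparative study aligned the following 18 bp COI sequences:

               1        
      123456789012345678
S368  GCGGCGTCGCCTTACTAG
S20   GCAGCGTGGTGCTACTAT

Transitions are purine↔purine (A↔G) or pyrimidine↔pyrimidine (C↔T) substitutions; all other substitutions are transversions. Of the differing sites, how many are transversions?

3

The sequences differ at positions 3 (G/A, transition), 8 (C/G, transversion), 10 (C/T, transition), 11 (C/G, transversion), 12 (T/C, transition), 18 (G/T, transversion).
Of the 6 differences, 3 transitions and 3 transversions, so the answer is 3.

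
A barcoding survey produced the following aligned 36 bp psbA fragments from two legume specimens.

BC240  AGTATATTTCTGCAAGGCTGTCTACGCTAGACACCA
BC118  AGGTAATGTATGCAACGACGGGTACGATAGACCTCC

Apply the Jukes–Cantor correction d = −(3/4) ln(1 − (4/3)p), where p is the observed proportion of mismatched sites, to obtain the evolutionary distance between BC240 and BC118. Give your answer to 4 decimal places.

0.5482

Mismatches occur at site 3 (T↔G), site 4 (A↔T), site 5 (T↔A), site 8 (T↔G), site 10 (C↔A), site 16 (G↔C), site 18 (C↔A), site 19 (T↔C), site 21 (T↔G), site 22 (C↔G), site 27 (C↔A), site 33 (A↔C), site 34 (C↔T), site 36 (A↔C).
p = 14/36 = 0.388889.
d = −0.75 · ln(1 − (4/3)·0.388889) = −0.75 · ln(0.481481) = −0.75 · (-0.730889) = 0.5482.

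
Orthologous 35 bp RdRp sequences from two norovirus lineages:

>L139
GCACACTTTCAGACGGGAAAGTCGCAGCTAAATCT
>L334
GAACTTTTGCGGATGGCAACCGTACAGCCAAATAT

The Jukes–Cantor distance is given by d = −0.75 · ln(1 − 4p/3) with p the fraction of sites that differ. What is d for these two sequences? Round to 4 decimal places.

Mismatches occur at site 2 (C/A), site 5 (A/T), site 6 (C/T), site 9 (T/G), site 11 (A/G), site 14 (C/T), site 17 (G/C), site 20 (A/C), site 21 (G/C), site 22 (T/G), site 23 (C/T), site 24 (G/A), site 29 (T/C), site 34 (C/A).
p = 14/35 = 0.400000.
d = −0.75 · ln(1 − (4/3)·0.400000) = −0.75 · ln(0.466667) = −0.75 · (-0.762139) = 0.5716.

0.5716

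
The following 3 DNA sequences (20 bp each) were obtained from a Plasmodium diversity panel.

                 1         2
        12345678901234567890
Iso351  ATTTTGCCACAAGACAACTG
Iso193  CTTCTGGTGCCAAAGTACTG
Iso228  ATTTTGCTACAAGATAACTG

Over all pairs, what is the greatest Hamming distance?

Pairwise Hamming distances:
  Iso351 vs Iso193: 9
  Iso351 vs Iso228: 2
  Iso193 vs Iso228: 8
The largest is 9, between Iso351 and Iso193.

9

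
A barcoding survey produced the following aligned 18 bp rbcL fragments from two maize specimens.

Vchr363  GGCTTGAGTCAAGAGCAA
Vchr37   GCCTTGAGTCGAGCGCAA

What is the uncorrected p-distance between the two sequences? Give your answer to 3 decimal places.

Differing sites — 2:G/C; 11:A/G; 14:A/C.
There are 3 differences over 18 sites, so p = 3/18 = 0.167.

0.167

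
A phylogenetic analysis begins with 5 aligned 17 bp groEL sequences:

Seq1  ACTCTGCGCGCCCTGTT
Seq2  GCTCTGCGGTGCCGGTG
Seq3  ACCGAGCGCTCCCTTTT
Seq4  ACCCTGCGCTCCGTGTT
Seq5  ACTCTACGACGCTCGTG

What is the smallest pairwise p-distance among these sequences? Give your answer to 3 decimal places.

Pairwise Hamming distances:
  Seq1 vs Seq2: 6
  Seq1 vs Seq3: 5
  Seq1 vs Seq4: 3
  Seq1 vs Seq5: 7
  Seq2 vs Seq3: 9
  Seq2 vs Seq4: 7
  Seq2 vs Seq5: 6
  Seq3 vs Seq4: 4
  Seq3 vs Seq5: 11
  Seq4 vs Seq5: 8
The smallest is 3 mismatches, between Seq1 and Seq4; p = 3/17 = 0.176.

0.176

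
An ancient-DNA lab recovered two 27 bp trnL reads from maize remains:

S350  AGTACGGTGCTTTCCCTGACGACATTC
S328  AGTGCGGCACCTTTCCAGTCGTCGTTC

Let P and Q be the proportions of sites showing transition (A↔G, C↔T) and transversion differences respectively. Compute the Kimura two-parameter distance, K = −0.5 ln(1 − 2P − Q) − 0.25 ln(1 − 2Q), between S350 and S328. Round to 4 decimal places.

The sequences differ at positions 4 (A/G, transition), 8 (T/C, transition), 9 (G/A, transition), 11 (T/C, transition), 14 (C/T, transition), 17 (T/A, transversion), 19 (A/T, transversion), 22 (A/T, transversion), 24 (A/G, transition).
Of the 9 differences, 6 transitions and 3 transversions over 27 sites: P = 6/27 = 0.222222, Q = 3/27 = 0.111111.
d = −0.5·ln(0.444445) − 0.25·ln(0.777778) = −0.5·(-0.810929) − 0.25·(-0.251314) = 0.4683.

0.4683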